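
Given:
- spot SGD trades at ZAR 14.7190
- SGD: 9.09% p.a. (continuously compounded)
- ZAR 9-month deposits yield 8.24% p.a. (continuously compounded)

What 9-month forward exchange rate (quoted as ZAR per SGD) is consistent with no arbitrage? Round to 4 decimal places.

T = 9/12 years.
ZAR accumulates by e^(0.0824×9/12) = 1.06374957.
SGD accumulates by e^(0.0909×9/12) = 1.07055264.
So F = 14.719 × 1.06374957 / 1.07055264 = 14.625465 (ZAR/SGD).

14.6255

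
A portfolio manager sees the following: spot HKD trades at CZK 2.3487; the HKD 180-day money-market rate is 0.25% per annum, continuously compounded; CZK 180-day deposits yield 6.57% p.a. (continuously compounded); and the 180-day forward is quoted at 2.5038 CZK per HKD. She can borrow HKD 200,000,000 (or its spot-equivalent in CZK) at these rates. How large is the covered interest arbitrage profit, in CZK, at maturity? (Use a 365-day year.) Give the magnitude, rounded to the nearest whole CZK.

CZK 16,168,938

T = 180/365 years.
Keep in HKD, deliver into the forward: 200,000,000·1.00123363702·2.5038 = CZK 501,377,756.07.
Swap to CZK now, deposit: 200,000,000·2.3487·1.03293059492 = CZK 485,208,817.66.
The quoted forward overvalues HKD, so borrow CZK, buy HKD at spot, deposit the HKD at 0.25%, and sell the proceeds forward at 2.5038.
Arbitrage profit = |501,377,756.07 − 485,208,817.66| = CZK 16,168,938.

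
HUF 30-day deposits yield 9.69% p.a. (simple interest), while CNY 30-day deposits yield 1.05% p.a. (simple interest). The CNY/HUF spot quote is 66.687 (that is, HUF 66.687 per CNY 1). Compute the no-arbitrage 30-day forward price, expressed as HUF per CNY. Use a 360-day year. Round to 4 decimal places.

67.1667

T = 30/360 years.
Growth of 1 HUF over T: 1 + 0.0969×30/360 = 1.008075.
CNY growth factor: 1 + 0.0105×30/360 = 1.000875.
So F = 66.687 × 1.008075 / 1.000875 = 67.166727 (HUF/CNY).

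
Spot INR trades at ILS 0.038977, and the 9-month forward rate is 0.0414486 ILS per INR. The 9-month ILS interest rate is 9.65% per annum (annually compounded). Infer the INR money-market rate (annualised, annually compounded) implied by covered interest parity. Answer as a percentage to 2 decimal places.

T = 9/12 years.
F/S = 0.0414486/0.038977 = 1.0634118 = (growth of ILS) / (growth of INR).
The ILS side grows by (1 + 0.0965)^(9/12) = 1.0715353.
So the INR growth factor = 1.0076391.
r = 1.0076391^(12/9) − 1 = 0.010198 → 1.02%.

1.02%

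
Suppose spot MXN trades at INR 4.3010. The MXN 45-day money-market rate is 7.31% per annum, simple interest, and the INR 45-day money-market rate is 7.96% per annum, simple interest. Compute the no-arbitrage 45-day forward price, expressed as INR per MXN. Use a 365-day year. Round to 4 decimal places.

T = 45/365 years.
INR accumulates by 1 + 0.0796×45/365 = 1.0098137.
MXN growth factor: 1 + 0.0731×45/365 = 1.0090123.
Forward (INR per MXN) = 4.301 × 1.0098137 / 1.0090123 = 4.304416.

4.3044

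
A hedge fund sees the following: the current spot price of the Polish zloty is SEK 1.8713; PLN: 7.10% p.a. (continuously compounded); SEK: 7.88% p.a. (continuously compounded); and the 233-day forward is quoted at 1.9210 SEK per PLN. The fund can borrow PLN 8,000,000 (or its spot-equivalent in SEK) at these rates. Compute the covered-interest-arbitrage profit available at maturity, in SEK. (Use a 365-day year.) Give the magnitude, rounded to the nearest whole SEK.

SEK 337,844

T = 233/365 years.
Keep in PLN, deliver into the forward: 8,000,000·1.0463660825·1.9210 = SEK 16,080,553.96.
Swap to SEK now, deposit: 8,000,000·1.8713·1.051589118 = SEK 15,742,709.73.
The quoted forward overvalues PLN, so borrow SEK, buy PLN at spot, deposit the PLN at 7.10%, and sell the proceeds forward at 1.9210.
Profit = 16,080,553.96 − 15,742,709.73 = SEK 337,844.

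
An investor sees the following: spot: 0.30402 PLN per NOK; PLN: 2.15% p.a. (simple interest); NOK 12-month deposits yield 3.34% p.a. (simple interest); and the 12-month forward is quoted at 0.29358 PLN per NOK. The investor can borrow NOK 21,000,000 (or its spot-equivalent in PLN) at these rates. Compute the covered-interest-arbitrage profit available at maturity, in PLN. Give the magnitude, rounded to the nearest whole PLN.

PLN 150,588

T = 1 year.
Route A — deposit NOK, sell forward: 21,000,000 × 1.033400 × 0.29358 = PLN 6,371,097.01.
Route B — convert at spot, deposit PLN: 21,000,000 × 0.30402 × 1.021500 = PLN 6,521,685.03.
The quoted forward undervalues NOK, so borrow NOK, convert to PLN at spot, deposit the PLN at 2.15%, and buy NOK forward at 0.29358 to cover the loan.
The gap between the two covered legs is PLN 150,588.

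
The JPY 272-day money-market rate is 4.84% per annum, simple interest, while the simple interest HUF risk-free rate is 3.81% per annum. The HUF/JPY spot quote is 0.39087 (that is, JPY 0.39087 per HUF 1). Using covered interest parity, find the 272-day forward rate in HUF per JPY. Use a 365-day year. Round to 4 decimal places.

2.5394

T = 272/365 years.
Growth of 1 JPY over T: 1 + 0.0484×272/365 = 1.0360679.
HUF growth factor: 1 + 0.0381×272/365 = 1.0283923.
So F = 0.39087 × 1.0360679 / 1.0283923 = 0.3937873 (JPY/HUF).
Quoted the other way: 1/0.3937873 = 2.5394 HUF per JPY.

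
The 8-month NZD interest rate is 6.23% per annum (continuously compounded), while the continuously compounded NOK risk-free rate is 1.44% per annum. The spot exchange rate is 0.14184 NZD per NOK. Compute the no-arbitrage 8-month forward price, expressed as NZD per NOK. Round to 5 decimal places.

0.14644

T = 8/12 years.
Growth of 1 NZD over T: e^(0.0623×8/12) = 1.0424079.
Growth of 1 NOK over T: e^(0.0144×8/12) = 1.0096462.
CIP: F = S · (grow NZD)/(grow NOK) = 0.14184 × 1.0424079/1.0096462 = 0.1464425 NZD per NOK.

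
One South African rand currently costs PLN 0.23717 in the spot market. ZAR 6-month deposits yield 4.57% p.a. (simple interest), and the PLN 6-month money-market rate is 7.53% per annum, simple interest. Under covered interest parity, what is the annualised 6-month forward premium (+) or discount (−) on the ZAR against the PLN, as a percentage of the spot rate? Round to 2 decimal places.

T = 6/12 years.
F = S · g_PLN/g_ZAR = 0.23717 × 1.037650/1.022850 = 0.24060170.
Annualised premium = (F − S)/S × (1/T) = (0.24060170 − 0.23717)/0.23717 ÷ (6/12) = 2.89%.

+2.89%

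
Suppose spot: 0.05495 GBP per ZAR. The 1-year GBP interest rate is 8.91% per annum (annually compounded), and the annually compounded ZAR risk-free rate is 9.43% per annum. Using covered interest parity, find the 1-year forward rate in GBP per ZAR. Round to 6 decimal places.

0.054689

T = 1 year.
GBP growth factor: (1 + 0.0891)^1 = 1.089100.
ZAR accumulates by (1 + 0.0943)^1 = 1.094300.
So F = 0.05495 × 1.089100 / 1.094300 = 0.05468888 (GBP/ZAR).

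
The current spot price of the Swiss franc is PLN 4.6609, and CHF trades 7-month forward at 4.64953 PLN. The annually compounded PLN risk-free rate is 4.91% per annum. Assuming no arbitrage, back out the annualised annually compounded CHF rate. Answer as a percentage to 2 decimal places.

T = 7/12 years.
F/S = 4.64953/4.6609 = 0.9975606 = (growth of PLN) / (growth of CHF).
The PLN side grows by (1 + 0.0491)^(7/12) = 1.0283553.
That pins the CHF growth at 1.030870.
Annualise: 1.030870^(12/7) − 1 = 0.053502 = 5.35%.

5.35%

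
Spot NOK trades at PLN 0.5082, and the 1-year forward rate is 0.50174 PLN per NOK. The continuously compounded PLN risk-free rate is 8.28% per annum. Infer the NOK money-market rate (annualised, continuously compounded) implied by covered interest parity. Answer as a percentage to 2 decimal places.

9.56%

T = 1 year.
CIP gives F = S · g_PLN/g_NOK, so g_PLN/g_NOK = 0.50174/0.5082 = 0.9872885.
PLN growth factor: e^(0.0828×1) = 1.0863245.
That pins the NOK growth at 1.1003111.
Take logs: ln 1.1003111 / 1 = 0.095593, so 9.56%.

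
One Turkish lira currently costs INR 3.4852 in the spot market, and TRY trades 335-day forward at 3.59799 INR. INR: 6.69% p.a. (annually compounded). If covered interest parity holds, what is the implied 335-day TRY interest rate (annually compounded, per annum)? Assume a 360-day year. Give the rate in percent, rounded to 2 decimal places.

3.10%

T = 335/360 years.
F/S = 3.59799/3.4852 = 1.0323626 = (growth of INR) / (growth of TRY).
The INR side grows by (1 + 0.0669)^(335/360) = 1.0621129.
Hence g_TRY = 1.0288177.
Annualise: 1.0288177^(360/335) − 1 = 0.031001 = 3.10%.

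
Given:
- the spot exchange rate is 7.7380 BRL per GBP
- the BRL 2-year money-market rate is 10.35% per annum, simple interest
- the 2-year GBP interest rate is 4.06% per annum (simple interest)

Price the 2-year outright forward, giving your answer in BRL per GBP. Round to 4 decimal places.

T = 2 years.
BRL growth factor: 1 + 0.1035×2 = 1.207000.
GBP accumulates by 1 + 0.0406×2 = 1.081200.
So F = 7.738 × 1.207000 / 1.081200 = 8.638333 (BRL/GBP).

8.6383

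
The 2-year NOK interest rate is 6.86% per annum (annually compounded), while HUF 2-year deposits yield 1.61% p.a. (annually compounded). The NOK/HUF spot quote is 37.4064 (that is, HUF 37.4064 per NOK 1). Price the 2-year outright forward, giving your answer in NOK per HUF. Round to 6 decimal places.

0.029567

T = 2 years.
HUF accumulates by (1 + 0.0161)^2 = 1.0324592.
NOK growth factor: (1 + 0.0686)^2 = 1.141906.
Forward (HUF per NOK) = 37.4064 × 1.0324592 / 1.141906 = 33.82116.
Quoted the other way: 1/33.82116 = 0.029567 NOK per HUF.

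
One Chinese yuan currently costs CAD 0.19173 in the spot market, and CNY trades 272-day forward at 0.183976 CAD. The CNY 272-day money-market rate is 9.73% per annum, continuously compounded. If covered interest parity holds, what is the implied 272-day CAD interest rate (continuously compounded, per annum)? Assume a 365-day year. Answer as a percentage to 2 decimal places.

T = 272/365 years.
By CIP, F/S equals the CAD-to-CNY growth ratio: 0.183976/0.19173 = 0.9595577.
CNY growth factor: e^(0.0973×272/365) = 1.0752019.
So the CAD growth factor = 1.0317183.
r = ln(1.0317183)/(272/365) = 0.041902 → 4.19%.

4.19%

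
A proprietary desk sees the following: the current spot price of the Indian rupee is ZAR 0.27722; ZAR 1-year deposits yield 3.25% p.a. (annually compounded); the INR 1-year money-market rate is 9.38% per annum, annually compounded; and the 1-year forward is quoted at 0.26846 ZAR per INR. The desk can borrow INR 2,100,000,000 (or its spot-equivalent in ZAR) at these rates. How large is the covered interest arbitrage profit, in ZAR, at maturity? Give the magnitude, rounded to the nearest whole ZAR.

ZAR 15,564,986

T = 1 year.
Invest the INR and cover forward: 2,100,000,000 × 1.093800 × 0.26846 = ZAR 616,647,250.80.
Convert at spot and invest in ZAR: 2,100,000,000 × 0.27722 × 1.032500 = ZAR 601,082,265.00.
The quoted forward overvalues INR, so borrow ZAR, buy INR at spot, deposit the INR at 9.38%, and sell the proceeds forward at 0.26846.
Arbitrage profit = |616,647,250.80 − 601,082,265.00| = ZAR 15,564,986.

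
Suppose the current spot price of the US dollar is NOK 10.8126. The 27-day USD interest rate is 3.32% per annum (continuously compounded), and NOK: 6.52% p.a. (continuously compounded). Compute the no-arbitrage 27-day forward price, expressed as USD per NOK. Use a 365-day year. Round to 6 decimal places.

T = 27/365 years.
NOK growth factor: e^(0.0652×27/365) = 1.0048347.
USD accumulates by e^(0.0332×27/365) = 1.0024589.
CIP: F = S · (grow NOK)/(grow USD) = 10.8126 × 1.0048347/1.0024589 = 10.83823 NOK per USD.
Quoted the other way: 1/10.83823 = 0.092266 USD per NOK.

0.092266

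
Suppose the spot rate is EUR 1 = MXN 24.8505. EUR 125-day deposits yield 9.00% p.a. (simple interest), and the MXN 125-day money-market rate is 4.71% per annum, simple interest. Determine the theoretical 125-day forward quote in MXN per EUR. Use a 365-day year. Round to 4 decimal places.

T = 125/365 years.
MXN growth factor: 1 + 0.0471×125/365 = 1.01613014.
Growth of 1 EUR over T: 1 + 0.0900×125/365 = 1.03082192.
So F = 24.8505 × 1.01613014 / 1.03082192 = 24.496318 (MXN/EUR).

24.4963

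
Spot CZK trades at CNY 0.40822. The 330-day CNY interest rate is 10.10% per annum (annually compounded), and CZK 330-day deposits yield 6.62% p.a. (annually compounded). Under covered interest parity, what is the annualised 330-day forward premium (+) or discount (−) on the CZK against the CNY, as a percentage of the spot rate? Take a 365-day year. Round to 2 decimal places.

+3.26%

T = 330/365 years.
F = S · g_CNY/g_CZK = 0.40822 × 1.0908884/1.0596665 = 0.42024775.
Annualised premium = (F − S)/S × (1/T) = (0.42024775 − 0.40822)/0.40822 ÷ (330/365) = 3.26%.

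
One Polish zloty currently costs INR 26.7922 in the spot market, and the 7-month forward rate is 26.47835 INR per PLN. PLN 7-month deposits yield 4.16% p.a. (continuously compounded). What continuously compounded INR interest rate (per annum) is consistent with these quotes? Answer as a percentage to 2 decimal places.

T = 7/12 years.
By CIP, F/S equals the INR-to-PLN growth ratio: 26.47835/26.7922 = 0.9882858.
The PLN side grows by e^(0.0416×7/12) = 1.0245635.
That pins the INR growth at 1.0125616.
Take logs: ln 1.0125616 / (7/12) = 0.021400, so 2.14%.

2.14%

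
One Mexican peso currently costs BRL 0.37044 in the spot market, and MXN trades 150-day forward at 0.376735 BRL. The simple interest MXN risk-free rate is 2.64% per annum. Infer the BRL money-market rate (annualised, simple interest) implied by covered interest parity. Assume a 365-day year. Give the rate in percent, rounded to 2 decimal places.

T = 150/365 years.
By CIP, F/S equals the BRL-to-MXN growth ratio: 0.376735/0.37044 = 1.0169933.
The MXN side grows by 1 + 0.0264×150/365 = 1.0108493.
That pins the BRL growth at 1.028027.
r = (1.028027 − 1)/(150/365) = 0.068199 → 6.82%.

6.82%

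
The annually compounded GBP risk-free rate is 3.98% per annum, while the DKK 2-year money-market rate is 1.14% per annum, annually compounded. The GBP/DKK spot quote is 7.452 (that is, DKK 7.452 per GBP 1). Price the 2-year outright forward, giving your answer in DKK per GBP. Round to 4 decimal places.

7.0505

T = 2 years.
DKK accumulates by (1 + 0.0114)^2 = 1.022930.
GBP growth factor: (1 + 0.0398)^2 = 1.081184.
So F = 7.452 × 1.022930 / 1.081184 = 7.050488 (DKK/GBP).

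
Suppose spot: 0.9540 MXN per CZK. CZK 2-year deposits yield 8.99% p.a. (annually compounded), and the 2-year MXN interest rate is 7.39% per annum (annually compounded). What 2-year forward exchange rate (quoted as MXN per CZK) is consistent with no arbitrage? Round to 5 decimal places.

0.92620

T = 2 years.
Growth of 1 MXN over T: (1 + 0.0739)^2 = 1.1532612.
Growth of 1 CZK over T: (1 + 0.0899)^2 = 1.187882.
So F = 0.954 × 1.1532612 / 1.187882 = 0.9261957 (MXN/CZK).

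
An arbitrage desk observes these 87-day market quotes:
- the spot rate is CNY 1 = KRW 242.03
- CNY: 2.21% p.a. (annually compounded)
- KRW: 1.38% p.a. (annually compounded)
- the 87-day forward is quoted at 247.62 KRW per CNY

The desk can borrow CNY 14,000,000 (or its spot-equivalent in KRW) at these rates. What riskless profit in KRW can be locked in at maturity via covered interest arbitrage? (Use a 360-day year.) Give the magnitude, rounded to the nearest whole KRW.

T = 87/360 years.
Route A — deposit CNY, sell forward: 14,000,000 × 1.005296650386 × 247.62 = KRW 3,485,041,791.96.
Route B — convert at spot, deposit KRW: 14,000,000 × 242.03 × 1.003317689428 = KRW 3,399,661,725.21.
The quoted forward overvalues CNY, so borrow KRW, buy CNY at spot, deposit the CNY at 2.21%, and sell the proceeds forward at 247.62.
Profit = 3,485,041,791.96 − 3,399,661,725.21 = KRW 85,380,067.

KRW 85,380,067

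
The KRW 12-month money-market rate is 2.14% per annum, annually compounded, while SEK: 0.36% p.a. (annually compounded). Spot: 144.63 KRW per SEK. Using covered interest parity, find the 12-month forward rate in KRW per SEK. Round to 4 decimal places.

T = 1 year.
Growth of 1 KRW over T: (1 + 0.0214)^1 = 1.021400.
SEK growth factor: (1 + 0.0036)^1 = 1.003600.
So F = 144.63 × 1.021400 / 1.003600 = 147.195179 (KRW/SEK).

147.1952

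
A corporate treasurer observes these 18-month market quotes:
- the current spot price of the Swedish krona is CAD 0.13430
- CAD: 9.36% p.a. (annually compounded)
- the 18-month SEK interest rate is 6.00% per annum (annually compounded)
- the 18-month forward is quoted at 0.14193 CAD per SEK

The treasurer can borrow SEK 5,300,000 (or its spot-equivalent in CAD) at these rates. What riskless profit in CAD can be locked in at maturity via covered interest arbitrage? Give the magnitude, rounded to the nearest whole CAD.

CAD 6,907

T = 18/12 years.
Route A — deposit SEK, sell forward: 5,300,000 × 1.09133679 × 0.14193 = CAD 820,935.18.
Route B — convert at spot, deposit CAD: 5,300,000 × 0.13430 × 1.14363583 = CAD 814,028.55.
The quoted forward overvalues SEK, so borrow CAD, buy SEK at spot, deposit the SEK at 6.00%, and sell the proceeds forward at 0.14193.
Arbitrage profit = |820,935.18 − 814,028.55| = CAD 6,907.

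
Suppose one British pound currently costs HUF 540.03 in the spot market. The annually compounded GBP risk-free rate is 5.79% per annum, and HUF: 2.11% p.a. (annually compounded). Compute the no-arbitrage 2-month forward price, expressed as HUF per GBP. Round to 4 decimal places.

536.8527

T = 2/12 years.
HUF accumulates by (1 + 0.0211)^(2/12) = 1.003486142.
Growth of 1 GBP over T: (1 + 0.0579)^(2/12) = 1.009425108.
Forward (HUF per GBP) = 540.03 × 1.003486142 / 1.009425108 = 536.852726.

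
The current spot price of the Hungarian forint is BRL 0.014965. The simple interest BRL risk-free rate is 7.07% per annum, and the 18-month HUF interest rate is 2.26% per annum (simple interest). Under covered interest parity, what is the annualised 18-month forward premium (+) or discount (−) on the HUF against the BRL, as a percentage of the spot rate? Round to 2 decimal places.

+4.65%

T = 18/12 years.
CIP forward (BRL per HUF) = 0.014965 × 1.106050/1.033900 = 0.016009322.
(F − S)/S ÷ T = (0.016009322 − 0.014965)/0.014965/(18/12) = 0.046523 → 4.65%.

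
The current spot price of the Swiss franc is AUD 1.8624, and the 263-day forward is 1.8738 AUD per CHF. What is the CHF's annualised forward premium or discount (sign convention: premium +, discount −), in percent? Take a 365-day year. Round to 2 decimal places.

+0.85%

T = 263/365 years.
(F − S)/S = (1.8738 − 1.8624)/1.8624 = 0.0061211.
×(1/T) gives 0.85% p.a.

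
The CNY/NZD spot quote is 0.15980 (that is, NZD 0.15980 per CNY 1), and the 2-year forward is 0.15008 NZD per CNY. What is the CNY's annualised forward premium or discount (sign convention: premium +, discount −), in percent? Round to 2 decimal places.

-3.04%

T = 2 years.
CNY trades forward at -6.08260% vs spot over the period.
Per annum: -0.0608260 / 2 = -0.030413 = -3.04%.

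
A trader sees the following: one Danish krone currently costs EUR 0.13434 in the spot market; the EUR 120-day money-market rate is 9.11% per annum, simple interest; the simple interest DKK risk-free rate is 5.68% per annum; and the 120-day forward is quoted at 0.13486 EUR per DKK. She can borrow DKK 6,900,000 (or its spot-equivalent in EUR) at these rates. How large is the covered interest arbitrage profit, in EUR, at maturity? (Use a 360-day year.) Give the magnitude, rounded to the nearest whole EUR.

T = 120/360 years.
Invest the DKK and cover forward: 6,900,000 × 1.01893333 × 0.13486 = EUR 948,152.11.
Convert at spot and invest in EUR: 6,900,000 × 0.13434 × 1.03036667 = EUR 955,094.26.
The quoted forward undervalues DKK, so borrow DKK, convert to EUR at spot, deposit the EUR at 9.11%, and buy DKK forward at 0.13486 to cover the loan.
The gap between the two covered legs is EUR 6,942.

EUR 6,942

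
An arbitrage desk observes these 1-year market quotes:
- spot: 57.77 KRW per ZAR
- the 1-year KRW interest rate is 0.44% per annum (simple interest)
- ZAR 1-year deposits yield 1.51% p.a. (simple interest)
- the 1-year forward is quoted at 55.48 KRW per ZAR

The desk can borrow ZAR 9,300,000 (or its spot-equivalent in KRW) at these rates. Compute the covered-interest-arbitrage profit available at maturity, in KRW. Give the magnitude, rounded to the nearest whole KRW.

T = 1 year.
Invest the ZAR and cover forward: 9,300,000 × 1.015100 × 55.48 = KRW 523,755,056.40.
Convert at spot and invest in KRW: 9,300,000 × 57.77 × 1.004400 = KRW 539,624,948.40.
The quoted forward undervalues ZAR, so borrow ZAR, convert to KRW at spot, deposit the KRW at 0.44%, and buy ZAR forward at 55.48 to cover the loan.
Arbitrage profit = |523,755,056.40 − 539,624,948.40| = KRW 15,869,892.

KRW 15,869,892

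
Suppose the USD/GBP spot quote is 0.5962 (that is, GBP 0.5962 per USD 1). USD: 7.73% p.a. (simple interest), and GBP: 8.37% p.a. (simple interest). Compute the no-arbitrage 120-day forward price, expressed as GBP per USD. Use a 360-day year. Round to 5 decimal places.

0.59744

T = 120/360 years.
GBP accumulates by 1 + 0.0837×120/360 = 1.027900.
Growth of 1 USD over T: 1 + 0.0773×120/360 = 1.0257667.
Forward (GBP per USD) = 0.5962 × 1.027900 / 1.0257667 = 0.5974399.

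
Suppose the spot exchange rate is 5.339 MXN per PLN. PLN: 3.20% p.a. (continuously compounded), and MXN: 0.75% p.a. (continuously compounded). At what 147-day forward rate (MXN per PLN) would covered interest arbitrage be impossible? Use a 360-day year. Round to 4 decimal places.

T = 147/360 years.
MXN growth factor: e^(0.0075×147/360) = 1.0030672.
PLN growth factor: e^(0.0320×147/360) = 1.0131524.
Forward (MXN per PLN) = 5.339 × 1.0030672 / 1.0131524 = 5.285854.

5.2859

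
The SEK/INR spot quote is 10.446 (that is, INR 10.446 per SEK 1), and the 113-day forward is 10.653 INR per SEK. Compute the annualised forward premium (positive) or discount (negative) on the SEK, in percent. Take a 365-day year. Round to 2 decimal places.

+6.40%

T = 113/365 years.
(F − S)/S = (10.653 − 10.446)/10.446 = 0.0198162.
×(1/T) gives 6.40% p.a.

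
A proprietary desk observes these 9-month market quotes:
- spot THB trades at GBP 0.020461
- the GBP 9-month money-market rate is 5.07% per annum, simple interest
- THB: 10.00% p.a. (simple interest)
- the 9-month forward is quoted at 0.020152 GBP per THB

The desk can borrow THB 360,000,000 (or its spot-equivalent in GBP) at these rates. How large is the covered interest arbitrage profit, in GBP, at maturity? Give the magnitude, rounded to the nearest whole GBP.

GBP 152,773

T = 9/12 years.
Invest the THB and cover forward: 360,000,000 × 1.075000 × 0.020152 = GBP 7,798,824.00.
Convert at spot and invest in GBP: 360,000,000 × 0.020461 × 1.038025 = GBP 7,646,050.63.
The quoted forward overvalues THB, so borrow GBP, buy THB at spot, deposit the THB at 10.00%, and sell the proceeds forward at 0.020152.
The gap between the two covered legs is GBP 152,773.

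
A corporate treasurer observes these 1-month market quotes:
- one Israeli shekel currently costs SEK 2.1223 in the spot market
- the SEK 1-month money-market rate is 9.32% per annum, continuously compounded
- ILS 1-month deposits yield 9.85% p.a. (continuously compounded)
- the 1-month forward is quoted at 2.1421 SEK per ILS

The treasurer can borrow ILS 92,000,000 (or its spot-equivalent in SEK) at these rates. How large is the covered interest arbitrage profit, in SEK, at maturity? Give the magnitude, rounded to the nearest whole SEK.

T = 1/12 years.
Route A — deposit ILS, sell forward: 92,000,000 × 1.00824211407 × 2.1421 = SEK 198,697,499.79.
Route B — convert at spot, deposit SEK: 92,000,000 × 2.1223 × 1.00779690546 = SEK 196,773,958.27.
The quoted forward overvalues ILS, so borrow SEK, buy ILS at spot, deposit the ILS at 9.85%, and sell the proceeds forward at 2.1421.
Arbitrage profit = |198,697,499.79 − 196,773,958.27| = SEK 1,923,542.

SEK 1,923,542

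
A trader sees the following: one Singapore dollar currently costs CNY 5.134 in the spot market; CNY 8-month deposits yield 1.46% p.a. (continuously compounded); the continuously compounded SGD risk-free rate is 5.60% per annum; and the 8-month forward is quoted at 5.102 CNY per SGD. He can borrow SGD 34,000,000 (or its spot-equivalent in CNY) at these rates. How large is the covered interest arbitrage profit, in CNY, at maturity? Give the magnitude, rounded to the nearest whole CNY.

CNY 3,803,238

T = 8/12 years.
Route A — deposit SGD, sell forward: 34,000,000 × 1.03803897617 × 5.102 = CNY 180,066,545.12.
Route B — convert at spot, deposit CNY: 34,000,000 × 5.134 × 1.00978085628 = CNY 176,263,307.15.
The quoted forward overvalues SGD, so borrow CNY, buy SGD at spot, deposit the SGD at 5.60%, and sell the proceeds forward at 5.102.
Profit = 180,066,545.12 − 176,263,307.15 = CNY 3,803,238.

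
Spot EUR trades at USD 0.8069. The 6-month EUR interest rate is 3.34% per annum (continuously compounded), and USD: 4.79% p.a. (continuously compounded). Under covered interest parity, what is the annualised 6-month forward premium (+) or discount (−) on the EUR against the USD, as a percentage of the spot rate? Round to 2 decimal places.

+1.46%

T = 6/12 years.
CIP forward (USD per EUR) = 0.8069 × 1.0242391/1.0168402 = 0.8127713.
Annualised premium = (F − S)/S × (1/T) = (0.8127713 − 0.8069)/0.8069 ÷ (6/12) = 1.46%.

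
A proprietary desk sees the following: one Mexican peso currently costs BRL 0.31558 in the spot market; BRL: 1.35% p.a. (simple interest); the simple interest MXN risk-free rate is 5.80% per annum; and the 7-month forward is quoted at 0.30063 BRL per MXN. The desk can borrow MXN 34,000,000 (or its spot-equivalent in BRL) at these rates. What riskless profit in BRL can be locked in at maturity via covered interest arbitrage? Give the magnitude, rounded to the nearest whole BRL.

BRL 246,972

T = 7/12 years.
Invest the MXN and cover forward: 34,000,000 × 1.0338333333 × 0.30063 = BRL 10,567,244.71.
Convert at spot and invest in BRL: 34,000,000 × 0.31558 × 1.007875 = BRL 10,814,216.55.
The quoted forward undervalues MXN, so borrow MXN, convert to BRL at spot, deposit the BRL at 1.35%, and buy MXN forward at 0.30063 to cover the loan.
The gap between the two covered legs is BRL 246,972.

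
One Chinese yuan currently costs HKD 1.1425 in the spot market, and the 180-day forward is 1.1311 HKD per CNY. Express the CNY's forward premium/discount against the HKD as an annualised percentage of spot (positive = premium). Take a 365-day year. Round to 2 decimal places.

T = 180/365 years.
Period premium: (1.1311 − 1.1425)/1.1425 = -0.0099781.
Annualise by dividing by T: -0.0099781 / (180/365) = -0.020233 → -2.02%.

-2.02%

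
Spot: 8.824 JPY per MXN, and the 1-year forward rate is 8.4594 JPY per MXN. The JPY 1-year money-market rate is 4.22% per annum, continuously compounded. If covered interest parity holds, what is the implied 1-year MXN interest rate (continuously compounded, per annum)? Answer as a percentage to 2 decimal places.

8.44%

T = 1 year.
F/S = 8.4594/8.824 = 0.9586809 = (growth of JPY) / (growth of MXN).
JPY growth factor: e^(0.0422×1) = 1.0431031.
That pins the MXN growth at 1.0880608.
Take logs: ln 1.0880608 / 1 = 0.084397, so 8.44%.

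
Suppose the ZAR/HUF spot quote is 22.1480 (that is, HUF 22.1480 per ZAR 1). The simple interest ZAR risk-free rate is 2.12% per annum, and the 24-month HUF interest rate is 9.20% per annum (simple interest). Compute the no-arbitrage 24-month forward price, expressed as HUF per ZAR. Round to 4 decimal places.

T = 2 years.
HUF growth factor: 1 + 0.0920×2 = 1.184000.
Growth of 1 ZAR over T: 1 + 0.0212×2 = 1.042400.
CIP: F = S · (grow HUF)/(grow ZAR) = 22.148 × 1.184000/1.042400 = 25.156592 HUF per ZAR.

25.1566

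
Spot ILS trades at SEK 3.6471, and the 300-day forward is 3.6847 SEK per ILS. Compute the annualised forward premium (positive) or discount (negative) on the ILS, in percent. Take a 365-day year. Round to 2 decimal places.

T = 300/365 years.
ILS trades forward at +1.03096% vs spot over the period.
×(1/T) gives 1.25% p.a.

+1.25%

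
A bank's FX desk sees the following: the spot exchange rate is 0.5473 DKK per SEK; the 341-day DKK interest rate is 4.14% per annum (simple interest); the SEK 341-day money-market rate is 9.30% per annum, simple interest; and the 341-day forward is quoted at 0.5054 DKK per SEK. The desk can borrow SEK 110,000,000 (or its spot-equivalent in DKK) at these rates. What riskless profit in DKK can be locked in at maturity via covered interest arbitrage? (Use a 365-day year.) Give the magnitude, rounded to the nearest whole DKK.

DKK 2,107,239

T = 341/365 years.
Keep in SEK, deliver into the forward: 110,000,000·1.0868849315·0.5054 = DKK 60,424,280.88.
Swap to DKK now, deposit: 110,000,000·0.5473·1.0386778082 = DKK 62,531,520.09.
The quoted forward undervalues SEK, so borrow SEK, convert to DKK at spot, deposit the DKK at 4.14%, and buy SEK forward at 0.5054 to cover the loan.
The gap between the two covered legs is DKK 2,107,239.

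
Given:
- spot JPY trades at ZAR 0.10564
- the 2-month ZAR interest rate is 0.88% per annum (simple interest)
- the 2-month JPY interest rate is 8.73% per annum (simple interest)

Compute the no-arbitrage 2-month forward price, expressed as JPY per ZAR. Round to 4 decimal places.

T = 2/12 years.
Growth of 1 ZAR over T: 1 + 0.0088×2/12 = 1.0014667.
JPY growth factor: 1 + 0.0873×2/12 = 1.014550.
CIP: F = S · (grow ZAR)/(grow JPY) = 0.10564 × 1.0014667/1.014550 = 0.1042777 ZAR per JPY.
Quoted the other way: 1/0.1042777 = 9.5898 JPY per ZAR.

9.5898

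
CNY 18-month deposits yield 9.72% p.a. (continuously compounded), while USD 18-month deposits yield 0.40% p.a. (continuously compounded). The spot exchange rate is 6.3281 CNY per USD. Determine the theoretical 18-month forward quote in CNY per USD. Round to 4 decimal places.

T = 18/12 years.
CNY accumulates by e^(0.0972×18/12) = 1.1569648.
Growth of 1 USD over T: e^(0.0040×18/12) = 1.006018.
CIP: F = S · (grow CNY)/(grow USD) = 6.3281 × 1.1569648/1.006018 = 7.277592 CNY per USD.

7.2776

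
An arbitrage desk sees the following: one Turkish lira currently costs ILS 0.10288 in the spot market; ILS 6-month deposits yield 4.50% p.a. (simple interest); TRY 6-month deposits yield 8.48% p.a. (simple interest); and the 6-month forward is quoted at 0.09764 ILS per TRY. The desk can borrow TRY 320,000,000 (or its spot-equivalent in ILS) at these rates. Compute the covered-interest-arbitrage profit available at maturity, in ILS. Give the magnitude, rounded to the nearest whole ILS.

ILS 1,092,756

T = 6/12 years.
Invest the TRY and cover forward: 320,000,000 × 1.042400 × 0.09764 = ILS 32,569,579.52.
Convert at spot and invest in ILS: 320,000,000 × 0.10288 × 1.022500 = ILS 33,662,336.00.
The quoted forward undervalues TRY, so borrow TRY, convert to ILS at spot, deposit the ILS at 4.50%, and buy TRY forward at 0.09764 to cover the loan.
Arbitrage profit = |32,569,579.52 − 33,662,336.00| = ILS 1,092,756.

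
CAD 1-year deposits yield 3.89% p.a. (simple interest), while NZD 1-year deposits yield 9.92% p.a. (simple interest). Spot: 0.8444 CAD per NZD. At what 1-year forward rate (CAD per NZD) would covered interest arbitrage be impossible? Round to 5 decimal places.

0.79808

T = 1 year.
CAD growth factor: 1 + 0.0389×1 = 1.038900.
NZD growth factor: 1 + 0.0992×1 = 1.099200.
CIP: F = S · (grow CAD)/(grow NZD) = 0.8444 × 1.038900/1.099200 = 0.7980778 CAD per NZD.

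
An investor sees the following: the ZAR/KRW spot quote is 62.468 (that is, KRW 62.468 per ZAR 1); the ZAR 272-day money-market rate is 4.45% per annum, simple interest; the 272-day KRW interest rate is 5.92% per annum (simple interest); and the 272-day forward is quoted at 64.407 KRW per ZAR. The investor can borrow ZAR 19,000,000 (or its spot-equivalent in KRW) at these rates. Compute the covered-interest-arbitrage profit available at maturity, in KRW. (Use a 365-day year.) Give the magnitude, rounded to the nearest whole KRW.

KRW 25,060,875

T = 272/365 years.
Route A — deposit ZAR, sell forward: 19,000,000 × 1.033161643836 × 64.407 = KRW 1,264,313,997.90.
Route B — convert at spot, deposit KRW: 19,000,000 × 62.468 × 1.044116164384 = KRW 1,239,253,122.58.
The quoted forward overvalues ZAR, so borrow KRW, buy ZAR at spot, deposit the ZAR at 4.45%, and sell the proceeds forward at 64.407.
Arbitrage profit = |1,264,313,997.90 − 1,239,253,122.58| = KRW 25,060,875.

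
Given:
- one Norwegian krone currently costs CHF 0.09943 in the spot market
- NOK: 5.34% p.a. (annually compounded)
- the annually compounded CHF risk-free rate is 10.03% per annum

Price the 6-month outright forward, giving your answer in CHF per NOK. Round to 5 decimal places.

0.10162

T = 6/12 years.
Growth of 1 CHF over T: (1 + 0.1003)^(6/12) = 1.0489519.
Growth of 1 NOK over T: (1 + 0.0534)^(6/12) = 1.0263528.
CIP: F = S · (grow CHF)/(grow NOK) = 0.09943 × 1.0489519/1.0263528 = 0.1016193 CHF per NOK.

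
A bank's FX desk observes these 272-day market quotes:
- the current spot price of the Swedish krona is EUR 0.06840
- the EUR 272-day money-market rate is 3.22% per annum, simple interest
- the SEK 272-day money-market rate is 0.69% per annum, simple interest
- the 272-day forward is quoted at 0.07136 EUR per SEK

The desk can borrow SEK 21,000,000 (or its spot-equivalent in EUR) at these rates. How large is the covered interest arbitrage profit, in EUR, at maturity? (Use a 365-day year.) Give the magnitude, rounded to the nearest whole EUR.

T = 272/365 years.
Route A — deposit SEK, sell forward: 21,000,000 × 1.005141918 × 0.07136 = EUR 1,506,265.47.
Route B — convert at spot, deposit EUR: 21,000,000 × 0.06840 × 1.023995616 = EUR 1,470,867.30.
The quoted forward overvalues SEK, so borrow EUR, buy SEK at spot, deposit the SEK at 0.69%, and sell the proceeds forward at 0.07136.
Profit = 1,506,265.47 − 1,470,867.30 = EUR 35,398.

EUR 35,398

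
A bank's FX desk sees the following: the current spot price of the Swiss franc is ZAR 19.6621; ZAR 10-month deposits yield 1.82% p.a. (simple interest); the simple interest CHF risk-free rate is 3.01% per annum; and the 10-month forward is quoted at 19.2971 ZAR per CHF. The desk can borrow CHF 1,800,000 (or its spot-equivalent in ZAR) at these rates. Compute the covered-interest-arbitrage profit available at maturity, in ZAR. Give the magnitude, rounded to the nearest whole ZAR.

ZAR 322,511

T = 10/12 years.
Invest the CHF and cover forward: 1,800,000 × 1.0250833333 × 19.2971 = ZAR 35,606,044.06.
Convert at spot and invest in ZAR: 1,800,000 × 19.6621 × 1.0151666667 = ZAR 35,928,555.33.
The quoted forward undervalues CHF, so borrow CHF, convert to ZAR at spot, deposit the ZAR at 1.82%, and buy CHF forward at 19.2971 to cover the loan.
Profit = 35,928,555.33 − 35,606,044.06 = ZAR 322,511.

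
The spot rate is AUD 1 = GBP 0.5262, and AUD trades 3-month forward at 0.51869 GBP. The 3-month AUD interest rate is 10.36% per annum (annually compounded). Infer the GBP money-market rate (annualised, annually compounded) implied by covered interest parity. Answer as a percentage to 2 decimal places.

4.19%

T = 3/12 years.
By CIP, F/S equals the GBP-to-AUD growth ratio: 0.51869/0.5262 = 0.9857279.
AUD growth factor: (1 + 0.1036)^(3/12) = 1.0249506.
So the GBP growth factor = 1.0103224.
r = 1.0103224^(12/3) − 1 = 0.041933 → 4.19%.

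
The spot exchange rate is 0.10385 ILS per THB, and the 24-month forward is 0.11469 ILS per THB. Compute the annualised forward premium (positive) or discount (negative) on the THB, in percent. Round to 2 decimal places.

T = 2 years.
THB trades forward at +10.43813% vs spot over the period.
Annualise by dividing by T: 0.1043813 / 2 = 0.052191 → 5.22%.

+5.22%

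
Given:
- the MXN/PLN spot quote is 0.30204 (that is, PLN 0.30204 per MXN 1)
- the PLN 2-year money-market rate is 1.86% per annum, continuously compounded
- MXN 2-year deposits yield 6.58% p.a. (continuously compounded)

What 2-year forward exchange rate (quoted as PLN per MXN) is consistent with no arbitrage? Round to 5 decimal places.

T = 2 years.
Growth of 1 PLN over T: e^(0.0186×2) = 1.0379006.
MXN accumulates by e^(0.0658×2) = 1.140652.
CIP: F = S · (grow PLN)/(grow MXN) = 0.30204 × 1.0379006/1.140652 = 0.2748318 PLN per MXN.

0.27483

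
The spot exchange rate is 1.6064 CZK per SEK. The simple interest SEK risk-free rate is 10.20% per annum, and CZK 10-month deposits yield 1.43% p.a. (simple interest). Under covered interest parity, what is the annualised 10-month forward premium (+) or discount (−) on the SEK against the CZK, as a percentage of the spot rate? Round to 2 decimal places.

T = 10/12 years.
No-arbitrage forward: 1.6064 × 1.0119167 / 1.085000 = 1.4981963 CZK/SEK.
Annualised premium = (F − S)/S × (1/T) = (1.4981963 − 1.6064)/1.6064 ÷ (10/12) = -8.08%.

-8.08%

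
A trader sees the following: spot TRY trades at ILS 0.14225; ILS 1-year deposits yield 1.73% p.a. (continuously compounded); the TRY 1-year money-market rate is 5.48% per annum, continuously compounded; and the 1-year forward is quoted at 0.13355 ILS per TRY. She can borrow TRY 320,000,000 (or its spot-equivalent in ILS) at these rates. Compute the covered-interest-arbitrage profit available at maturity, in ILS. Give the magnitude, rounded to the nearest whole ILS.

T = 1 year.
Route A — deposit TRY, sell forward: 320,000,000 × 1.0563293277 × 0.13355 = ILS 45,143,290.15.
Route B — convert at spot, deposit ILS: 320,000,000 × 0.14225 × 1.0174505117 = ILS 46,314,347.29.
The quoted forward undervalues TRY, so borrow TRY, convert to ILS at spot, deposit the ILS at 1.73%, and buy TRY forward at 0.13355 to cover the loan.
Arbitrage profit = |45,143,290.15 − 46,314,347.29| = ILS 1,171,057.

ILS 1,171,057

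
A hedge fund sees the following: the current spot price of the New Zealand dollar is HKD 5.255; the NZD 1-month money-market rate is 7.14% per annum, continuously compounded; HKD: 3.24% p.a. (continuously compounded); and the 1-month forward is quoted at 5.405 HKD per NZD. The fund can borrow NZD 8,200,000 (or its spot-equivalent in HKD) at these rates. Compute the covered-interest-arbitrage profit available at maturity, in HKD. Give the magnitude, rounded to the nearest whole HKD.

HKD 1,377,993

T = 1/12 years.
Keep in NZD, deliver into the forward: 8,200,000·1.0059677364·5.405 = HKD 44,585,496.04.
Swap to HKD now, deposit: 8,200,000·5.255·1.0027036483 = HKD 43,207,502.91.
The quoted forward overvalues NZD, so borrow HKD, buy NZD at spot, deposit the NZD at 7.14%, and sell the proceeds forward at 5.405.
Profit = 44,585,496.04 − 43,207,502.91 = HKD 1,377,993.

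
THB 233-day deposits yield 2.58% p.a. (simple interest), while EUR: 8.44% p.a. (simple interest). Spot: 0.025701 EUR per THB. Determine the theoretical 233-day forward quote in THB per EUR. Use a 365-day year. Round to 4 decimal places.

T = 233/365 years.
EUR accumulates by 1 + 0.0844×233/365 = 1.05387726.
THB growth factor: 1 + 0.0258×233/365 = 1.01646959.
So F = 0.025701 × 1.05387726 / 1.01646959 = 0.026646837 (EUR/THB).
Quoted the other way: 1/0.026646837 = 37.5279 THB per EUR.

37.5279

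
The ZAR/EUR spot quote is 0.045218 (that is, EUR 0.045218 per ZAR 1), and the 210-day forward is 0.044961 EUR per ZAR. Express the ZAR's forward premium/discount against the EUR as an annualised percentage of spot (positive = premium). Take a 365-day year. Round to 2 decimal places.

T = 210/365 years.
Period premium: (0.044961 − 0.045218)/0.045218 = -0.0056836.
Per annum: -0.0056836 / (210/365) = -0.009879 = -0.99%.

-0.99%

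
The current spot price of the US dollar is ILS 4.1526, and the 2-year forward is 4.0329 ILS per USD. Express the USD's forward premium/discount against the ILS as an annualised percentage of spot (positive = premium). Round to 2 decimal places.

-1.44%

T = 2 years.
USD trades forward at -2.88253% vs spot over the period.
×(1/T) gives -1.44% p.a.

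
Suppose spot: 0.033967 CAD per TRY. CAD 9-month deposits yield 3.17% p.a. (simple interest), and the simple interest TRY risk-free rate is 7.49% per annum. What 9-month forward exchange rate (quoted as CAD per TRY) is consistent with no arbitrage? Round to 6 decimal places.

T = 9/12 years.
Growth of 1 CAD over T: 1 + 0.0317×9/12 = 1.023775.
Growth of 1 TRY over T: 1 + 0.0749×9/12 = 1.056175.
So F = 0.033967 × 1.023775 / 1.056175 = 0.03292500 (CAD/TRY).

0.032925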